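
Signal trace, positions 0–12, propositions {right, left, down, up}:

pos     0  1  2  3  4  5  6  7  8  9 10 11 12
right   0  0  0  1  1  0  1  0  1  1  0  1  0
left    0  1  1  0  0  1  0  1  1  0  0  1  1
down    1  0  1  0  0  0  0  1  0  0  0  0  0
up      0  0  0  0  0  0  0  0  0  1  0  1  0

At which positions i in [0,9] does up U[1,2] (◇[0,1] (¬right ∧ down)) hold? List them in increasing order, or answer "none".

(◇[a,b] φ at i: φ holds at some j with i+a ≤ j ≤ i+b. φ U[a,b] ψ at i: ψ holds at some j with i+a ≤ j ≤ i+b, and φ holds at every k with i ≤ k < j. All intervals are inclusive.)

none

Evaluate at each i in [0,9]:
  i=0: ✗ (lhs fails at k=0 before rhs at j=1)
  i=1: ✗ (lhs fails at k=1 before rhs at j=2)
  i=2: ✗ (no rhs in [3,4])
  i=3: ✗ (no rhs in [4,5])
  i=4: ✗ (lhs fails at k=4 before rhs at j=6)
  i=5: ✗ (lhs fails at k=5 before rhs at j=6)
  i=6: ✗ (lhs fails at k=6 before rhs at j=7)
  i=7: ✗ (no rhs in [8,9])
  i=8: ✗ (no rhs in [9,10])
  i=9: ✗ (no rhs in [10,11])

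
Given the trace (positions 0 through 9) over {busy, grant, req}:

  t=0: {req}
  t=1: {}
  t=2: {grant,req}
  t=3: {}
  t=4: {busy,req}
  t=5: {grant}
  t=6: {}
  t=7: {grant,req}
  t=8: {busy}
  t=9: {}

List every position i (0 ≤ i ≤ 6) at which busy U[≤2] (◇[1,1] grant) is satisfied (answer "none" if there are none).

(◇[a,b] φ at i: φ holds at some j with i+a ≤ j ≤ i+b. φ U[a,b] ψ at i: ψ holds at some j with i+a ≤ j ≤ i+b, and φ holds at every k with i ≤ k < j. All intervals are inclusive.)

1, 4, 6

Evaluate at each i in [0,6]:
  i=0: ✗ (lhs fails at k=0 before rhs at j=1)
  i=1: ✓ (rhs at j=1)
  i=2: ✗ (lhs fails at k=2 before rhs at j=4)
  i=3: ✗ (lhs fails at k=3 before rhs at j=4)
  i=4: ✓ (rhs at j=4)
  i=5: ✗ (lhs fails at k=5 before rhs at j=6)
  i=6: ✓ (rhs at j=6)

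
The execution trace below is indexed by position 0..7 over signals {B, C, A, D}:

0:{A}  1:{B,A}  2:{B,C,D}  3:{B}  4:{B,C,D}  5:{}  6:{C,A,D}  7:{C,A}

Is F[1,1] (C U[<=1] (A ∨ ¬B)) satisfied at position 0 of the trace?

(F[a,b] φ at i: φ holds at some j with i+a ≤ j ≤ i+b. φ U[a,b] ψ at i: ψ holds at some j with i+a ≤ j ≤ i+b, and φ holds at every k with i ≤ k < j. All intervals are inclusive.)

True

Check (C U[<=1] (A ∨ ¬B)) at each j in [1,1]:
  j=1: holds
Found at j=1 → formula holds.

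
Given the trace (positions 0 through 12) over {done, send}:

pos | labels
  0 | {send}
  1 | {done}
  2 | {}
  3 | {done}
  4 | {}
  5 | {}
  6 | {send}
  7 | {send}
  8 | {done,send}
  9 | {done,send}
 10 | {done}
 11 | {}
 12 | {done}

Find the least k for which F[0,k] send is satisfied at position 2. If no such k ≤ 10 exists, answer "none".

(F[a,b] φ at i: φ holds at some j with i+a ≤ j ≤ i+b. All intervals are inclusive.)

4

Scan j = 2,3,… for send:
  j=2: fails
  j=3: fails
  j=4: fails
  j=5: fails
  j=6: holds
First hit at j=6, so smallest k = 6-2 = 4.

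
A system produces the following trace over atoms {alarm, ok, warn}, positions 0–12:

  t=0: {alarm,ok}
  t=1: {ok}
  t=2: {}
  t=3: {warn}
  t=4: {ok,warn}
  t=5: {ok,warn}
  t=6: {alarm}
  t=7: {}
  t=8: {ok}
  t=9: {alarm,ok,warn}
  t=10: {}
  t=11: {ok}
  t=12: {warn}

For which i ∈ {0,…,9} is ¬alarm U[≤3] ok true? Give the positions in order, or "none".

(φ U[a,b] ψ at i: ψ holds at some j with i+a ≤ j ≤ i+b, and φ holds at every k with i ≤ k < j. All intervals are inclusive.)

0, 1, 2, 3, 4, 5, 7, 8, 9

Evaluate at each i in [0,9]:
  i=0: ✓ (rhs at j=0)
  i=1: ✓ (rhs at j=1)
  i=2: ✓ (rhs at j=4; lhs holds on [2,3])
  i=3: ✓ (rhs at j=4; lhs holds on [3,3])
  i=4: ✓ (rhs at j=4)
  i=5: ✓ (rhs at j=5)
  i=6: ✗ (lhs fails at k=6 before rhs at j=8)
  i=7: ✓ (rhs at j=8; lhs holds on [7,7])
  i=8: ✓ (rhs at j=8)
  i=9: ✓ (rhs at j=9)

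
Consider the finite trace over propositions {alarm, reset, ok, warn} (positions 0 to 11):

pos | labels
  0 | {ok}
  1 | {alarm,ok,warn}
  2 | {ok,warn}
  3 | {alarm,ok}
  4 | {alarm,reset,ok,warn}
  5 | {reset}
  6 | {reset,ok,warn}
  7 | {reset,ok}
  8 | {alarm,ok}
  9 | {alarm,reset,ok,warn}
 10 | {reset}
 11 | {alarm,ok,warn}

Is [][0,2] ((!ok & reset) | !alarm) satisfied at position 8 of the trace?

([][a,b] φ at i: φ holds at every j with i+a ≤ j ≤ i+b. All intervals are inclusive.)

Does not hold

Check ((!ok & reset) | !alarm) at every j in [8,10]:
  j=8: false
  j=9: false
  j=10: true
Fails at j=8 → formula fails.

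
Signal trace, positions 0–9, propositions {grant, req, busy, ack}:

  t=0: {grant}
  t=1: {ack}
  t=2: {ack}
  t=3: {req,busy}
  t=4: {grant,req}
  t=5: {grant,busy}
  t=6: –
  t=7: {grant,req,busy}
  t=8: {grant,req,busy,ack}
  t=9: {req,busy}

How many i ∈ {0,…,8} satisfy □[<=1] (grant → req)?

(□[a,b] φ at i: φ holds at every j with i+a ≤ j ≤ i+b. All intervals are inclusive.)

6

Evaluate at each i in [0,8]:
  i=0: ✗ (fails at j=0)
  i=1: ✓ (all of [1,2])
  i=2: ✓ (all of [2,3])
  i=3: ✓ (all of [3,4])
  i=4: ✗ (fails at j=5)
  i=5: ✗ (fails at j=5)
  i=6: ✓ (all of [6,7])
  i=7: ✓ (all of [7,8])
  i=8: ✓ (all of [8,9])
Positions where it holds: {1, 2, 3, 6, 7, 8} → 6.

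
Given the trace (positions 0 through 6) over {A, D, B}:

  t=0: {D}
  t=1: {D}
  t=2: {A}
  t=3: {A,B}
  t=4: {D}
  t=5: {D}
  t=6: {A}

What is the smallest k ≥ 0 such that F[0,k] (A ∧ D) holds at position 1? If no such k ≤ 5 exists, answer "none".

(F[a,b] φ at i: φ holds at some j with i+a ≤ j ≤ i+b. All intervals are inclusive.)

Scan j = 1,2,… for (A ∧ D):
  j=1: fails
  j=2: fails
  j=3: fails
  j=4: fails
  j=5: fails
  j=6: fails
No j in [1,6] satisfies it → none.

none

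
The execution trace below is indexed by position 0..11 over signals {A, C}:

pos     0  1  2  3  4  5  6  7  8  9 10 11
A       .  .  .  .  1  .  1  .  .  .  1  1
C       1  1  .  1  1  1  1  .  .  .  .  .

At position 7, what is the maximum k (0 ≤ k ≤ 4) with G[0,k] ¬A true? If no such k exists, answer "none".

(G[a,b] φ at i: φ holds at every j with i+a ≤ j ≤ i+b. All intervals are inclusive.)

¬A must hold from j=7 onward; find where it first fails.
  j=7: holds
  j=8: holds
  j=9: holds
  j=10: fails
Holds on [7,9], so largest k = 2.

2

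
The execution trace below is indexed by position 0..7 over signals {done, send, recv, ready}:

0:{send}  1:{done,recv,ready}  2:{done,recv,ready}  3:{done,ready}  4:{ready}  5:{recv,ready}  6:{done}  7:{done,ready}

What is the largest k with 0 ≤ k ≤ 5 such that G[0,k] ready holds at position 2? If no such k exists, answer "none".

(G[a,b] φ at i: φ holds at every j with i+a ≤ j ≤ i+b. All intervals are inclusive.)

3

ready must hold from j=2 onward; find where it first fails.
  j=2: holds
  j=3: holds
  j=4: holds
  j=5: holds
  j=6: fails
Holds on [2,5], so largest k = 3.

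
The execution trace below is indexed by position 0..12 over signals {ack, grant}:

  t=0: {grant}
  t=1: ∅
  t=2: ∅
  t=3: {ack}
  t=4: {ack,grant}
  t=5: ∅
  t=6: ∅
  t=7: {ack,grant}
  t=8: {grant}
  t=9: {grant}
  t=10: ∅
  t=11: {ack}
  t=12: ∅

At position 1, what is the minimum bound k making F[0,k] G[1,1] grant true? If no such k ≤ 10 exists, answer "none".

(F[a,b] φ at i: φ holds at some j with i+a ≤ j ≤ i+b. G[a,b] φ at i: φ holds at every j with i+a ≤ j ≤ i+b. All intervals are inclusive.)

2

Scan j = 1,2,… for G[1,1] grant:
  j=1: fails
  j=2: fails
  j=3: holds
First hit at j=3, so smallest k = 3-1 = 2.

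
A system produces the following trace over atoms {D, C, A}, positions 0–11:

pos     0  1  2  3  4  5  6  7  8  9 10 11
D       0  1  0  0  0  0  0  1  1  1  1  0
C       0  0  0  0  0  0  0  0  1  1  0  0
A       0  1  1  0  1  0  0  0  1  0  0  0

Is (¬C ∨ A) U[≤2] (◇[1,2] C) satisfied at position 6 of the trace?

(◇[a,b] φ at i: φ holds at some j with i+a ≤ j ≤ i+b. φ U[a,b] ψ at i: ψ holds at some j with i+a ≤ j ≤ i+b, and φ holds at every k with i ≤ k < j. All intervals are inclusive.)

Need some j in [6,8] with ◇[1,2] C, and (¬C ∨ A) at every k in [6,j-1].
  j=6: ◇[1,2] C holds; no prefix to check → satisfied.

Yes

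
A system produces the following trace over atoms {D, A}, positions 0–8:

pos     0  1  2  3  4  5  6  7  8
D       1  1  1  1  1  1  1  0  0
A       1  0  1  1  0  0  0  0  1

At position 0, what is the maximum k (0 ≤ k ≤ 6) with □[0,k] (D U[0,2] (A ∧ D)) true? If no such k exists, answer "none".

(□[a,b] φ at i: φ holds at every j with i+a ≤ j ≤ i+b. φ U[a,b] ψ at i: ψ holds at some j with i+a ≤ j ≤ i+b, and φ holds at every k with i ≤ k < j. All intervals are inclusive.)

(D U[0,2] (A ∧ D)) must hold from j=0 onward; find where it first fails.
  j=0: holds
  j=1: holds
  j=2: holds
  j=3: holds
  j=4: fails
Holds on [0,3], so largest k = 3.

3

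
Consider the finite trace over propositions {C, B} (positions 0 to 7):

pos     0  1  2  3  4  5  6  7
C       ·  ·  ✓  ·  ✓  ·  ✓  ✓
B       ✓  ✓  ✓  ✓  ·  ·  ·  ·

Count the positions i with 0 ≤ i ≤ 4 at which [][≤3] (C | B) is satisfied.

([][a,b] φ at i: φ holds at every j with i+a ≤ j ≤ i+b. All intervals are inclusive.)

2

Evaluate at each i in [0,4]:
  i=0: ✓ (all of [0,3])
  i=1: ✓ (all of [1,4])
  i=2: ✗ (fails at j=5)
  i=3: ✗ (fails at j=5)
  i=4: ✗ (fails at j=5)
Positions where it holds: {0, 1} → 2.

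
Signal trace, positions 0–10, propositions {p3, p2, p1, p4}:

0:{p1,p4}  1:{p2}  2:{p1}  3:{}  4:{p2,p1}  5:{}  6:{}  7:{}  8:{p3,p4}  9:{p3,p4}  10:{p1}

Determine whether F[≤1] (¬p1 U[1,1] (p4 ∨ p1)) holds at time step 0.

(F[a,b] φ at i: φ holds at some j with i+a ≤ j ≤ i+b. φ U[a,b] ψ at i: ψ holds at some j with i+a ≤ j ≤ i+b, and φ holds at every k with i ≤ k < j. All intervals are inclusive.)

Check (¬p1 U[1,1] (p4 ∨ p1)) at each j in [0,1]:
  j=0: fails
  j=1: holds
Found at j=1 → formula holds.

True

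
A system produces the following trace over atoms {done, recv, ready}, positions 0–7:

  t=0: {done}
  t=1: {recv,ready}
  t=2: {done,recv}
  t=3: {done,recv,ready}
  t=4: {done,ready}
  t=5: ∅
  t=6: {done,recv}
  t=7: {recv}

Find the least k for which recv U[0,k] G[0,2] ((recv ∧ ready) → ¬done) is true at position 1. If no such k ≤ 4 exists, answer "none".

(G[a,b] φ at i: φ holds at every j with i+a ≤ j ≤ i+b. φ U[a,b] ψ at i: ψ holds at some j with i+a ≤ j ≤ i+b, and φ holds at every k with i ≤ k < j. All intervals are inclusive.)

3

Need earliest j ≥ 1 with G[0,2] ((recv ∧ ready) → ¬done), and recv at every k in [1,j-1].
  j=1: rhs fails.
  j=2: rhs fails.
  j=3: rhs fails.
  j=4: rhs holds; lhs holds on [1,3]. k = 3.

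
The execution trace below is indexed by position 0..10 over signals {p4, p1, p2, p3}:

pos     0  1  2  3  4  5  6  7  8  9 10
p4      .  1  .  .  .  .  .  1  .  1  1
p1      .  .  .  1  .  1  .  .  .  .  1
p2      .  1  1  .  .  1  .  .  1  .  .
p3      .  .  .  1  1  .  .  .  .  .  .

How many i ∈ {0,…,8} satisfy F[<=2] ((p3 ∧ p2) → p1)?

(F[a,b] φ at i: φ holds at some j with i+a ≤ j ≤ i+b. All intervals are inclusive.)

9

Evaluate at each i in [0,8]:
  i=0: ✓ (witness j=0)
  i=1: ✓ (witness j=1)
  i=2: ✓ (witness j=2)
  i=3: ✓ (witness j=3)
  i=4: ✓ (witness j=4)
  i=5: ✓ (witness j=5)
  i=6: ✓ (witness j=6)
  i=7: ✓ (witness j=7)
  i=8: ✓ (witness j=8)
Positions where it holds: {0, 1, 2, 3, 4, 5, 6, 7, 8} → 9.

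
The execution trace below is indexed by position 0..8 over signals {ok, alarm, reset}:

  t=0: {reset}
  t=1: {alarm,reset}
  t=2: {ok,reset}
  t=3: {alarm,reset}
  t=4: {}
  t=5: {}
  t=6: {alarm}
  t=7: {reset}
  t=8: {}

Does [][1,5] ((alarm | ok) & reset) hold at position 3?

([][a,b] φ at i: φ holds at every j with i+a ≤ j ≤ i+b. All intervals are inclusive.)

False

Check ((alarm | ok) & reset) at every j in [4,8]:
  j=4: false
  j=5: false
  j=6: false
  j=7: false
  j=8: false
Fails at j=4 → formula fails.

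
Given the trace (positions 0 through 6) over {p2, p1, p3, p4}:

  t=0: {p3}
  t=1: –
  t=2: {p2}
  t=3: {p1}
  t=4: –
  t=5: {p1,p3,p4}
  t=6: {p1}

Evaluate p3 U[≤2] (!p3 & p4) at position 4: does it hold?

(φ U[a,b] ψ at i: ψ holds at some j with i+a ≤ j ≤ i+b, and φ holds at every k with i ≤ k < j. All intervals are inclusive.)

Need some j in [4,6] with (!p3 & p4), and p3 at every k in [4,j-1].
  j=4: (!p3 & p4) false.
  j=5: (!p3 & p4) false.
  j=6: (!p3 & p4) false.
No j in the window works → until fails.

False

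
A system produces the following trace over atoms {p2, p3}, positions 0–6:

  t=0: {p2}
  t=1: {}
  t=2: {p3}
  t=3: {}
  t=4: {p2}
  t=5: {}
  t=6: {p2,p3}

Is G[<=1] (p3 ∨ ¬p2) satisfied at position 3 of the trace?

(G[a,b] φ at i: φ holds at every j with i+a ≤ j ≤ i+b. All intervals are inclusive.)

False

Check (p3 ∨ ¬p2) at every j in [3,4]:
  j=3: true
  j=4: false
Fails at j=4 → formula fails.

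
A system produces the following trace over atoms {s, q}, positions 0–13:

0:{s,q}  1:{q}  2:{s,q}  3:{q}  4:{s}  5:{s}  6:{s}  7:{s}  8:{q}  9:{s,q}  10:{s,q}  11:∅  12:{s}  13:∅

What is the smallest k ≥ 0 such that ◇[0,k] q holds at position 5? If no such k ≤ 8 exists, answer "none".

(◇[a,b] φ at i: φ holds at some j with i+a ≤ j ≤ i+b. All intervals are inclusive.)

Scan j = 5,6,… for q:
  j=5: fails
  j=6: fails
  j=7: fails
  j=8: holds
First hit at j=8, so smallest k = 8-5 = 3.

3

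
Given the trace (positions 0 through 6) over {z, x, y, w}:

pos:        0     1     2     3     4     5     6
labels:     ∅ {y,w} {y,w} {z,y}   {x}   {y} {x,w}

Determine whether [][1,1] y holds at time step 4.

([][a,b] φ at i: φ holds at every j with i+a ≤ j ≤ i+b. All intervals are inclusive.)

Holds

Check y at every j in [5,5]:
  j=5: true
All positions satisfy it → formula holds.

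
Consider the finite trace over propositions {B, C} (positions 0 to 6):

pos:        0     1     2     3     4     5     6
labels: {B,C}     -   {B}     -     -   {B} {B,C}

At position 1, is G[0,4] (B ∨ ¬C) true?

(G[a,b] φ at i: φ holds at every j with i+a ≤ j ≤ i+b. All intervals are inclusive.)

Check (B ∨ ¬C) at every j in [1,5]:
  j=1: true
  j=2: true
  j=3: true
  j=4: true
  j=5: true
All positions satisfy it → formula holds.

True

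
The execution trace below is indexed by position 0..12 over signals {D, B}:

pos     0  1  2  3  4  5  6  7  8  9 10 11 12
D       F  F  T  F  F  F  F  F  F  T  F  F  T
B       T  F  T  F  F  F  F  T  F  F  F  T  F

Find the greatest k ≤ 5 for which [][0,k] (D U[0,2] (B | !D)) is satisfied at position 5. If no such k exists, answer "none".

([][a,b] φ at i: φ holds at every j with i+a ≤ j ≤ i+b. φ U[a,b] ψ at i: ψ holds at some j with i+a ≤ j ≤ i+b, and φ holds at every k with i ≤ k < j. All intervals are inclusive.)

5

(D U[0,2] (B | !D)) must hold from j=5 onward; find where it first fails.
  j=5: holds
  j=6: holds
  j=7: holds
  j=8: holds
  j=9: holds
  j=10: holds
Holds through j=10; largest k = 5.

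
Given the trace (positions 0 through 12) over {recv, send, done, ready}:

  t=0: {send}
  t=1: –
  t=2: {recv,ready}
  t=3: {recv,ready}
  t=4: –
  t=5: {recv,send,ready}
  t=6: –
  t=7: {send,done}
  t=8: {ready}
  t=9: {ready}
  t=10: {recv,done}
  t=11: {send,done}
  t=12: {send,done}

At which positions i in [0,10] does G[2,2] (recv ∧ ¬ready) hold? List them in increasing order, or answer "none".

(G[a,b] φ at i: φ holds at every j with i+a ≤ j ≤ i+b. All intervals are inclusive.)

8

Evaluate at each i in [0,10]:
  i=0: ✗ (fails at j=2)
  i=1: ✗ (fails at j=3)
  i=2: ✗ (fails at j=4)
  i=3: ✗ (fails at j=5)
  i=4: ✗ (fails at j=6)
  i=5: ✗ (fails at j=7)
  i=6: ✗ (fails at j=8)
  i=7: ✗ (fails at j=9)
  i=8: ✓ (all of [10,10])
  i=9: ✗ (fails at j=11)
  i=10: ✗ (fails at j=12)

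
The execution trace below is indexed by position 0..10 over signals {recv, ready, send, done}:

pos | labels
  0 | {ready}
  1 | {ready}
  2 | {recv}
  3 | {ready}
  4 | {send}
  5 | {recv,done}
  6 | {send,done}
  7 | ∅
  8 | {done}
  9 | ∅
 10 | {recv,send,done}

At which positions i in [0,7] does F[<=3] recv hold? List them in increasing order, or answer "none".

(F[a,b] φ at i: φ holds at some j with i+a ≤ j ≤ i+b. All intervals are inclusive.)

0, 1, 2, 3, 4, 5, 7

Evaluate at each i in [0,7]:
  i=0: ✓ (witness j=2)
  i=1: ✓ (witness j=2)
  i=2: ✓ (witness j=2)
  i=3: ✓ (witness j=5)
  i=4: ✓ (witness j=5)
  i=5: ✓ (witness j=5)
  i=6: ✗ (none in [6,9])
  i=7: ✓ (witness j=10)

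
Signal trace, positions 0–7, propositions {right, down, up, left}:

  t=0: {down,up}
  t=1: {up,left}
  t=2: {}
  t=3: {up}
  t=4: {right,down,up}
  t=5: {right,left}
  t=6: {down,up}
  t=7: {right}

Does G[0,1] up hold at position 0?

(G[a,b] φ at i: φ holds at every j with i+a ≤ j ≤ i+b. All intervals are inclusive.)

True

Check up at every j in [0,1]:
  j=0: true
  j=1: true
All positions satisfy it → formula holds.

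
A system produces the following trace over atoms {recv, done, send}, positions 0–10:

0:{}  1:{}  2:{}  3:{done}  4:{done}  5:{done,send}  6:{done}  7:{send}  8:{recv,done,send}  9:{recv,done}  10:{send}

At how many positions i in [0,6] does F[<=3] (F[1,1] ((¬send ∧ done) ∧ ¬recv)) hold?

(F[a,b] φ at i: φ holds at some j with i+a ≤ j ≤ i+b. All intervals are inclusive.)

6

Evaluate at each i in [0,6]:
  i=0: ✓ (witness j=2)
  i=1: ✓ (witness j=2)
  i=2: ✓ (witness j=2)
  i=3: ✓ (witness j=3)
  i=4: ✓ (witness j=5)
  i=5: ✓ (witness j=5)
  i=6: ✗ (none in [6,9])
Positions where it holds: {0, 1, 2, 3, 4, 5} → 6.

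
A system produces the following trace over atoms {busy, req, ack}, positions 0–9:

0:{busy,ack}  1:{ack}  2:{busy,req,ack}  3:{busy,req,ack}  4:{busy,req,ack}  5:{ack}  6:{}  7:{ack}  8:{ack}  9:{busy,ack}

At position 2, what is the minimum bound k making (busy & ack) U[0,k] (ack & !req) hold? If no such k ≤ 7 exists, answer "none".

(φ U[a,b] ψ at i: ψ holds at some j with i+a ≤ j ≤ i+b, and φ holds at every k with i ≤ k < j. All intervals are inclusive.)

Need earliest j ≥ 2 with (ack & !req), and (busy & ack) at every k in [2,j-1].
  j=2: rhs fails.
  j=3: rhs fails.
  j=4: rhs fails.
  j=5: rhs holds; lhs holds on [2,4]. k = 3.

3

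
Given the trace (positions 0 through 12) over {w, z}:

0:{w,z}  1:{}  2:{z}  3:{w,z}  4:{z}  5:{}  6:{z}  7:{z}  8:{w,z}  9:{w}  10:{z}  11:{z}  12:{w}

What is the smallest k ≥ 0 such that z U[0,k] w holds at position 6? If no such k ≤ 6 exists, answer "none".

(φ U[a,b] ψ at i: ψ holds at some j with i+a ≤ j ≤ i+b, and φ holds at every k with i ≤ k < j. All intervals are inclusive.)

2

Need earliest j ≥ 6 with w, and z at every k in [6,j-1].
  j=6: rhs fails.
  j=7: rhs fails.
  j=8: rhs holds; lhs holds on [6,7]. k = 2.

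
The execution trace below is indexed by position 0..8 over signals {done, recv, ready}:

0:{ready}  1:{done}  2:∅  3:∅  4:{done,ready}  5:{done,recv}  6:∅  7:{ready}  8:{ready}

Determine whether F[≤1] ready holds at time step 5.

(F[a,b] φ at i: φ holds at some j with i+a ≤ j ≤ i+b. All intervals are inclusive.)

Check ready at each j in [5,6]:
  j=5: false
  j=6: false
No position in the window satisfies it → formula fails.

No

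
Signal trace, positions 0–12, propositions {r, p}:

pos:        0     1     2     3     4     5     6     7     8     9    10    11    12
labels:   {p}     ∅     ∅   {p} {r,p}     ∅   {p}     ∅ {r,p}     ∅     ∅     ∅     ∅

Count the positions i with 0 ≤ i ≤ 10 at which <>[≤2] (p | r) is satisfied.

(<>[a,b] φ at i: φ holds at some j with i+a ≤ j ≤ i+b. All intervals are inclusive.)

Evaluate at each i in [0,10]:
  i=0: ✓ (witness j=0)
  i=1: ✓ (witness j=3)
  i=2: ✓ (witness j=3)
  i=3: ✓ (witness j=3)
  i=4: ✓ (witness j=4)
  i=5: ✓ (witness j=6)
  i=6: ✓ (witness j=6)
  i=7: ✓ (witness j=8)
  i=8: ✓ (witness j=8)
  i=9: ✗ (none in [9,11])
  i=10: ✗ (none in [10,12])
Positions where it holds: {0, 1, 2, 3, 4, 5, 6, 7, 8} → 9.

9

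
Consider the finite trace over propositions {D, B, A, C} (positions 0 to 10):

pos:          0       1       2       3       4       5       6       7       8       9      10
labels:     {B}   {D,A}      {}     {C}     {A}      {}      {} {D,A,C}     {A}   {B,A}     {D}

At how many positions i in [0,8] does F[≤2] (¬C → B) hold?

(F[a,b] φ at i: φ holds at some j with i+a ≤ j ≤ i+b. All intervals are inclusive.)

8

Evaluate at each i in [0,8]:
  i=0: ✓ (witness j=0)
  i=1: ✓ (witness j=3)
  i=2: ✓ (witness j=3)
  i=3: ✓ (witness j=3)
  i=4: ✗ (none in [4,6])
  i=5: ✓ (witness j=7)
  i=6: ✓ (witness j=7)
  i=7: ✓ (witness j=7)
  i=8: ✓ (witness j=9)
Positions where it holds: {0, 1, 2, 3, 5, 6, 7, 8} → 8.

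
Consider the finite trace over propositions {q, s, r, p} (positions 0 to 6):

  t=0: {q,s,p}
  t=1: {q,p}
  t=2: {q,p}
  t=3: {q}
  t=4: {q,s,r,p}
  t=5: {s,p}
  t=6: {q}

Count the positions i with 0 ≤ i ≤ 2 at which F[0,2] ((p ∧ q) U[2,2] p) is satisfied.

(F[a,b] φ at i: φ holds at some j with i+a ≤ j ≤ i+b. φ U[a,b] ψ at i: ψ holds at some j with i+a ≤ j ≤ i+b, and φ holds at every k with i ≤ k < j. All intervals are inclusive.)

1

Evaluate at each i in [0,2]:
  i=0: ✓ (witness j=0)
  i=1: ✗ (none in [1,3])
  i=2: ✗ (none in [2,4])
Positions where it holds: {0} → 1.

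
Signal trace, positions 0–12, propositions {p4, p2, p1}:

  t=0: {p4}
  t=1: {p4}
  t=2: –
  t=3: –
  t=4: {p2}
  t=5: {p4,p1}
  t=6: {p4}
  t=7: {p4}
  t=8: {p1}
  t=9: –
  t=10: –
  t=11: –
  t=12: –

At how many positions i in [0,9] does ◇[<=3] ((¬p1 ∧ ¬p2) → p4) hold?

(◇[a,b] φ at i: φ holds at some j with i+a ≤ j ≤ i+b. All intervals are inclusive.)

Evaluate at each i in [0,9]:
  i=0: ✓ (witness j=0)
  i=1: ✓ (witness j=1)
  i=2: ✓ (witness j=4)
  i=3: ✓ (witness j=4)
  i=4: ✓ (witness j=4)
  i=5: ✓ (witness j=5)
  i=6: ✓ (witness j=6)
  i=7: ✓ (witness j=7)
  i=8: ✓ (witness j=8)
  i=9: ✗ (none in [9,12])
Positions where it holds: {0, 1, 2, 3, 4, 5, 6, 7, 8} → 9.

9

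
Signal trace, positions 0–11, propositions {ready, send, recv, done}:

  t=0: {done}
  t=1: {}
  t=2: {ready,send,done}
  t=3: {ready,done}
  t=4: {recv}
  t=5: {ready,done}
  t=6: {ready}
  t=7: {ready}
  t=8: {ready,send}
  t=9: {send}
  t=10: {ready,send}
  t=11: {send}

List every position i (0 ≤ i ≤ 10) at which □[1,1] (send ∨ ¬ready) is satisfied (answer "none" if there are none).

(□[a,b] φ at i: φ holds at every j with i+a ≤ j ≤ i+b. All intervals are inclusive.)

0, 1, 3, 7, 8, 9, 10

Evaluate at each i in [0,10]:
  i=0: ✓ (all of [1,1])
  i=1: ✓ (all of [2,2])
  i=2: ✗ (fails at j=3)
  i=3: ✓ (all of [4,4])
  i=4: ✗ (fails at j=5)
  i=5: ✗ (fails at j=6)
  i=6: ✗ (fails at j=7)
  i=7: ✓ (all of [8,8])
  i=8: ✓ (all of [9,9])
  i=9: ✓ (all of [10,10])
  i=10: ✓ (all of [11,11])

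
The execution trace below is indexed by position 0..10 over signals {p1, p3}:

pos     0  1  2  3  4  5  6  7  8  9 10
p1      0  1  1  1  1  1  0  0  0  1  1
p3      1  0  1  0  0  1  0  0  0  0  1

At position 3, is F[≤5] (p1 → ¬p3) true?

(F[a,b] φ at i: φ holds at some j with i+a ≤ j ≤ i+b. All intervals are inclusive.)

Check (p1 → ¬p3) at each j in [3,8]:
  j=3: true
  j=4: true
  j=5: false
  j=6: true
  j=7: true
  j=8: true
Found at j=3 → formula holds.

True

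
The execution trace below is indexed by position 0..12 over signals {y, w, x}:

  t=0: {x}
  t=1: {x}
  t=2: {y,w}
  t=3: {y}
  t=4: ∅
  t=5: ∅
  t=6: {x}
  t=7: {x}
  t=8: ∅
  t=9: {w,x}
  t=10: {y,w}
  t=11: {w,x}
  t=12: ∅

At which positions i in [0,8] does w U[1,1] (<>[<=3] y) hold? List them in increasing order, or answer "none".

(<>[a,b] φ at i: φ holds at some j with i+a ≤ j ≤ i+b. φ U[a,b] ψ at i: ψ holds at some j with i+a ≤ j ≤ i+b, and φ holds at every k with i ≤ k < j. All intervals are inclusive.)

Evaluate at each i in [0,8]:
  i=0: ✗ (lhs fails at k=0 before rhs at j=1)
  i=1: ✗ (lhs fails at k=1 before rhs at j=2)
  i=2: ✓ (rhs at j=3; lhs holds on [2,2])
  i=3: ✗ (no rhs in [4,4])
  i=4: ✗ (no rhs in [5,5])
  i=5: ✗ (no rhs in [6,6])
  i=6: ✗ (lhs fails at k=6 before rhs at j=7)
  i=7: ✗ (lhs fails at k=7 before rhs at j=8)
  i=8: ✗ (lhs fails at k=8 before rhs at j=9)

2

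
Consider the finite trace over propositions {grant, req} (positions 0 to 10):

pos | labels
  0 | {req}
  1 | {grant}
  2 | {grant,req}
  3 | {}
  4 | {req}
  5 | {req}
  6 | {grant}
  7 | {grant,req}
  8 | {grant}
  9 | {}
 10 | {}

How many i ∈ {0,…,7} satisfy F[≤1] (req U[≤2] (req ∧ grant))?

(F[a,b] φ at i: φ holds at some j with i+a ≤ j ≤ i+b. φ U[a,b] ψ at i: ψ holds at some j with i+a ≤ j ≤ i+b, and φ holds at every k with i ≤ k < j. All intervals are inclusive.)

4

Evaluate at each i in [0,7]:
  i=0: ✗ (none in [0,1])
  i=1: ✓ (witness j=2)
  i=2: ✓ (witness j=2)
  i=3: ✗ (none in [3,4])
  i=4: ✗ (none in [4,5])
  i=5: ✗ (none in [5,6])
  i=6: ✓ (witness j=7)
  i=7: ✓ (witness j=7)
Positions where it holds: {1, 2, 6, 7} → 4.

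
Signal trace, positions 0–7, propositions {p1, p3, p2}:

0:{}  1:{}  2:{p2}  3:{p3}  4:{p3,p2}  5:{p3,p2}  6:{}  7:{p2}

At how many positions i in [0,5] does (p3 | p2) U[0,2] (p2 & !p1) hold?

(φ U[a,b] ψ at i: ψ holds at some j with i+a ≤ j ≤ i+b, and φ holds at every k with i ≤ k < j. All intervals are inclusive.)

Evaluate at each i in [0,5]:
  i=0: ✗ (lhs fails at k=0 before rhs at j=2)
  i=1: ✗ (lhs fails at k=1 before rhs at j=2)
  i=2: ✓ (rhs at j=2)
  i=3: ✓ (rhs at j=4; lhs holds on [3,3])
  i=4: ✓ (rhs at j=4)
  i=5: ✓ (rhs at j=5)
Positions where it holds: {2, 3, 4, 5} → 4.

4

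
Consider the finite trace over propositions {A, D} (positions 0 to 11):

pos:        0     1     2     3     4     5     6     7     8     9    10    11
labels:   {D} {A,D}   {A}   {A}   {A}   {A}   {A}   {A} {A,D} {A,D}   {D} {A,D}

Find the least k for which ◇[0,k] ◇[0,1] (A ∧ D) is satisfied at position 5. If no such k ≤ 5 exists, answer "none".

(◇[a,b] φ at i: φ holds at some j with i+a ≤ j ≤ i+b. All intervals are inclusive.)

2

Scan j = 5,6,… for ◇[0,1] (A ∧ D):
  j=5: fails
  j=6: fails
  j=7: holds
First hit at j=7, so smallest k = 7-5 = 2.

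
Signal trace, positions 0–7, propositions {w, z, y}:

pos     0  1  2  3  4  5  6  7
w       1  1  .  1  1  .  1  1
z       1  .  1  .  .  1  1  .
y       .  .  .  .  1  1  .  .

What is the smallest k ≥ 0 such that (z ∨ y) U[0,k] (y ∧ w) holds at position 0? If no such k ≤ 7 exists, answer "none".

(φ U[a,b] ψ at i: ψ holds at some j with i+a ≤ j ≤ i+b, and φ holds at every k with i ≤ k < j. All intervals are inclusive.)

Need earliest j ≥ 0 with (y ∧ w), and (z ∨ y) at every k in [0,j-1].
  j=0: rhs fails.
  j=1: rhs fails.
  j=2: rhs fails.
  j=3: rhs fails.
  j=4: rhs holds but lhs fails at k=1.
  j=5: rhs fails.
  j=6: rhs fails.
  j=7: rhs fails.
No witness within the range → none.

none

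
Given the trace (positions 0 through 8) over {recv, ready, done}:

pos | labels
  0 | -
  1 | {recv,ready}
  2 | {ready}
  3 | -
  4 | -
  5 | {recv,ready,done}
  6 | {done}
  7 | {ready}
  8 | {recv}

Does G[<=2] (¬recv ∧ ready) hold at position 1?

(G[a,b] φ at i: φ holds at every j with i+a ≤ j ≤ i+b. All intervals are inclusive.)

Check (¬recv ∧ ready) at every j in [1,3]:
  j=1: false
  j=2: true
  j=3: false
Fails at j=1 → formula fails.

Does not hold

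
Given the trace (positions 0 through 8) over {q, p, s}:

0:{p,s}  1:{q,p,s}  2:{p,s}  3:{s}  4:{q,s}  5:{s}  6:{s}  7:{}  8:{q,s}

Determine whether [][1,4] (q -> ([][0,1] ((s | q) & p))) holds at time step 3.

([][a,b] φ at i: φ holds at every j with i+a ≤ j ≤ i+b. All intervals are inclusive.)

No

Check (q -> ([][0,1] ((s | q) & p))) at every j in [4,7]:
  j=4: antecedent true; consequent fails at 4 → ✗
  j=5: antecedent false → ✓
  j=6: antecedent false → ✓
  j=7: antecedent false → ✓
Fails at j=4 → formula fails.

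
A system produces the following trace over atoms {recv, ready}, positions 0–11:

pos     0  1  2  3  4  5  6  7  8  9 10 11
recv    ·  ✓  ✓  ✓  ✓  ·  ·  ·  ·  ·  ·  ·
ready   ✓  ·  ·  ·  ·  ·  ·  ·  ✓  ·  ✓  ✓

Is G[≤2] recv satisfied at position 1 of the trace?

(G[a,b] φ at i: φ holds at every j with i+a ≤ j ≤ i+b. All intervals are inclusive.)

Check recv at every j in [1,3]:
  j=1: true
  j=2: true
  j=3: true
All positions satisfy it → formula holds.

Holds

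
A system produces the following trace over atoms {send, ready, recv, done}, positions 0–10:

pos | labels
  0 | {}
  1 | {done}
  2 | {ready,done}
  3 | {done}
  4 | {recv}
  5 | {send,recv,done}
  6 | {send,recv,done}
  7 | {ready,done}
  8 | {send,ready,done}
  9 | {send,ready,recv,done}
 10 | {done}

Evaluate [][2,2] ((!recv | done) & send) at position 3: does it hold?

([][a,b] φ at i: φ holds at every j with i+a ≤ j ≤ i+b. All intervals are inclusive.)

Check ((!recv | done) & send) at every j in [5,5]:
  j=5: true
All positions satisfy it → formula holds.

True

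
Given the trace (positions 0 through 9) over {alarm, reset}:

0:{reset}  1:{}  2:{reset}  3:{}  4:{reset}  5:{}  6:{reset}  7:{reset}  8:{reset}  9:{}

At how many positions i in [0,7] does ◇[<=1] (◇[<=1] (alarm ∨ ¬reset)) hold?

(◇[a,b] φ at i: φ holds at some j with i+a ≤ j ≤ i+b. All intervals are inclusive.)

Evaluate at each i in [0,7]:
  i=0: ✓ (witness j=0)
  i=1: ✓ (witness j=1)
  i=2: ✓ (witness j=2)
  i=3: ✓ (witness j=3)
  i=4: ✓ (witness j=4)
  i=5: ✓ (witness j=5)
  i=6: ✗ (none in [6,7])
  i=7: ✓ (witness j=8)
Positions where it holds: {0, 1, 2, 3, 4, 5, 7} → 7.

7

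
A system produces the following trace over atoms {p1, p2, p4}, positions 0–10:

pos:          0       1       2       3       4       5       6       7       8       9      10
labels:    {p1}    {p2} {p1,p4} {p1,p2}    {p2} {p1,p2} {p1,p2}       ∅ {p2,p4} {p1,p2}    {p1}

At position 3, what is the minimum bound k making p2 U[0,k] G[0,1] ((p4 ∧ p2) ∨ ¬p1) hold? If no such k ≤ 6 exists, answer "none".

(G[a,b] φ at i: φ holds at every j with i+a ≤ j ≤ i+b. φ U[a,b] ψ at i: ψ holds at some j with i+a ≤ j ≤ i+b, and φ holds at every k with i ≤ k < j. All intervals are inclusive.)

Need earliest j ≥ 3 with G[0,1] ((p4 ∧ p2) ∨ ¬p1), and p2 at every k in [3,j-1].
  j=3: rhs fails.
  j=4: rhs fails.
  j=5: rhs fails.
  j=6: rhs fails.
  j=7: rhs holds; lhs holds on [3,6]. k = 4.

4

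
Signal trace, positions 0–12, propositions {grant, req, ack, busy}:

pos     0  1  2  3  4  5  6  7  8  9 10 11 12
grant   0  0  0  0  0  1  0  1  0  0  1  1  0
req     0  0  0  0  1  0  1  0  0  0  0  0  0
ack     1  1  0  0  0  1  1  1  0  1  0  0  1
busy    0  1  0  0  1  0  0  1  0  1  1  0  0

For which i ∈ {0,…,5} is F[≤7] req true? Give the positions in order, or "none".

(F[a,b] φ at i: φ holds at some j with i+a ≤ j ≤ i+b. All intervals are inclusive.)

0, 1, 2, 3, 4, 5

Evaluate at each i in [0,5]:
  i=0: ✓ (witness j=4)
  i=1: ✓ (witness j=4)
  i=2: ✓ (witness j=4)
  i=3: ✓ (witness j=4)
  i=4: ✓ (witness j=4)
  i=5: ✓ (witness j=6)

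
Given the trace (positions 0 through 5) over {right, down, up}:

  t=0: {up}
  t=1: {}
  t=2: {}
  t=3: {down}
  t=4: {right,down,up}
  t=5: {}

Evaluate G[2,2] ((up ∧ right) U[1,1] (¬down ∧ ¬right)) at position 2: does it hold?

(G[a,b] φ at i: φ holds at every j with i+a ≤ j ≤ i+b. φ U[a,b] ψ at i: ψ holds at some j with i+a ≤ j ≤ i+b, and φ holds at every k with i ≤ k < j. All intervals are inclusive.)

Holds

Check ((up ∧ right) U[1,1] (¬down ∧ ¬right)) at every j in [4,4]:
  j=4: holds
All positions satisfy it → formula holds.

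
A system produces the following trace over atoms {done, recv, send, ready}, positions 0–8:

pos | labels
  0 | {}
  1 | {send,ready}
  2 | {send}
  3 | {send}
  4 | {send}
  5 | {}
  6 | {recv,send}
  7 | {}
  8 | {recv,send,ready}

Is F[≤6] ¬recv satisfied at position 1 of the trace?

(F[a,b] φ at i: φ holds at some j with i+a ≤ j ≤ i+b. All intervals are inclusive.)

True

Check ¬recv at each j in [1,7]:
  j=1: true
  j=2: true
  j=3: true
  j=4: true
  j=5: true
  j=6: false
  j=7: true
Found at j=1 → formula holds.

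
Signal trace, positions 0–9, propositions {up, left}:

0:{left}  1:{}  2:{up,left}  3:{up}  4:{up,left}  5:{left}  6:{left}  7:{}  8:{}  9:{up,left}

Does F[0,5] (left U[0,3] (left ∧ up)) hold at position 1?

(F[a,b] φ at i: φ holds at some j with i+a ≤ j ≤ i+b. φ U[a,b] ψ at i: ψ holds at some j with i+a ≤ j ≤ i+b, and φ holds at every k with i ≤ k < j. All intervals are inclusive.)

Yes

Check (left U[0,3] (left ∧ up)) at each j in [1,6]:
  j=1: fails
  j=2: holds
  j=3: fails
  j=4: holds
  j=5: fails
  j=6: fails
Found at j=2 → formula holds.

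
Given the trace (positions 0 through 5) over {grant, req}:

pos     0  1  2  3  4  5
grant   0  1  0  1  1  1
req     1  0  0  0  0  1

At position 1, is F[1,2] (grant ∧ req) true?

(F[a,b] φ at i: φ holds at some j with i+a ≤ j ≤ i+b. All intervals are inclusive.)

False

Check (grant ∧ req) at each j in [2,3]:
  j=2: false
  j=3: false
No position in the window satisfies it → formula fails.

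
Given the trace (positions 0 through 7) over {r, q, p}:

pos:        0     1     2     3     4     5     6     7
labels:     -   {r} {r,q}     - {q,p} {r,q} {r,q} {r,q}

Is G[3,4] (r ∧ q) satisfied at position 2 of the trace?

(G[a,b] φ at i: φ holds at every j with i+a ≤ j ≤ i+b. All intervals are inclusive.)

Check (r ∧ q) at every j in [5,6]:
  j=5: true
  j=6: true
All positions satisfy it → formula holds.

Holds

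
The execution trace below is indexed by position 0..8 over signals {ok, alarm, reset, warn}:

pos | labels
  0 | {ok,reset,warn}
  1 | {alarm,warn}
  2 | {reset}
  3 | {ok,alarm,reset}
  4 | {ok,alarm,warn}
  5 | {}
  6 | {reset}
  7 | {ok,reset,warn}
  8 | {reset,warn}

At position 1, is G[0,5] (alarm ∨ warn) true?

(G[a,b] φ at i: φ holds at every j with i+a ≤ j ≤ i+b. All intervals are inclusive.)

Does not hold

Check (alarm ∨ warn) at every j in [1,6]:
  j=1: true
  j=2: false
  j=3: true
  j=4: true
  j=5: false
  j=6: false
Fails at j=2 → formula fails.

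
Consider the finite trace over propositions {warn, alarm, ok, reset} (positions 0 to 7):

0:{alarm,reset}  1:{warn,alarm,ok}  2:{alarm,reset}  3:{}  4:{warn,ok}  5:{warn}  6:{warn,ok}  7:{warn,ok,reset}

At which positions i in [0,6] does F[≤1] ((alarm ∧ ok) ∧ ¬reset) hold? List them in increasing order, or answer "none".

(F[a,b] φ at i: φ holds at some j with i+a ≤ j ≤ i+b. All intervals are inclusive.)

Evaluate at each i in [0,6]:
  i=0: ✓ (witness j=1)
  i=1: ✓ (witness j=1)
  i=2: ✗ (none in [2,3])
  i=3: ✗ (none in [3,4])
  i=4: ✗ (none in [4,5])
  i=5: ✗ (none in [5,6])
  i=6: ✗ (none in [6,7])

0, 1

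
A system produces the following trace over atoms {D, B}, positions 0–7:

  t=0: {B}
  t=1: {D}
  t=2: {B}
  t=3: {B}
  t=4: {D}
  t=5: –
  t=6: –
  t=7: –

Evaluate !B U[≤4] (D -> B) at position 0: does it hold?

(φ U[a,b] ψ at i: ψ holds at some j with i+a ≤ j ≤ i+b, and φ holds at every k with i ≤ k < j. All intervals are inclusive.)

Yes

Need some j in [0,4] with (D -> B), and !B at every k in [0,j-1].
  j=0: (D -> B) holds; no prefix to check → satisfied.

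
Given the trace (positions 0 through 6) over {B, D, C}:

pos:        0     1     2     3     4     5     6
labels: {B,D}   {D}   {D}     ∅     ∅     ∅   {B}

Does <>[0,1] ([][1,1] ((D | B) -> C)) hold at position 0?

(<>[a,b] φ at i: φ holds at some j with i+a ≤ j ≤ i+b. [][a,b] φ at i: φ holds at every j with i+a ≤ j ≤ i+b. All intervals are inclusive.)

Check [][1,1] ((D | B) -> C) at each j in [0,1]:
  j=0: fails at 1
  j=1: fails at 2
No position in the window satisfies it → formula fails.

No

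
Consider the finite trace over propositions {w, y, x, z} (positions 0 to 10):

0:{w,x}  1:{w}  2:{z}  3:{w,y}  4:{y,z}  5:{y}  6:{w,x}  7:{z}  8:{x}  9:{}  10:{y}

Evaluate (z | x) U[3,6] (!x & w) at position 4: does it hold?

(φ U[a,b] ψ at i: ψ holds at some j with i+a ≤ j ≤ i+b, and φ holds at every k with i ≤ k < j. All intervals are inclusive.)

Need some j in [7,10] with (!x & w), and (z | x) at every k in [4,j-1].
  j=7: (!x & w) false.
  j=8: (!x & w) false.
  j=9: (!x & w) false.
  j=10: (!x & w) false.
No j in the window works → until fails.

False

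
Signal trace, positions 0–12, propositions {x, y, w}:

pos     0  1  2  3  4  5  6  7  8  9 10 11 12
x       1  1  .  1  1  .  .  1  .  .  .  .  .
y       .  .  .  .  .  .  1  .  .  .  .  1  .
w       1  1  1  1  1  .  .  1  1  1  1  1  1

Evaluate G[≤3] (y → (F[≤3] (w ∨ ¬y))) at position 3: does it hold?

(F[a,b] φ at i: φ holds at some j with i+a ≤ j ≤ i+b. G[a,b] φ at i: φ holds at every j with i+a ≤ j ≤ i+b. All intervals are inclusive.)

Holds

Check (y → (F[≤3] (w ∨ ¬y))) at every j in [3,6]:
  j=3: antecedent false → ✓
  j=4: antecedent false → ✓
  j=5: antecedent false → ✓
  j=6: antecedent true; consequent holds (witness at 7) → ✓
All positions satisfy it → formula holds.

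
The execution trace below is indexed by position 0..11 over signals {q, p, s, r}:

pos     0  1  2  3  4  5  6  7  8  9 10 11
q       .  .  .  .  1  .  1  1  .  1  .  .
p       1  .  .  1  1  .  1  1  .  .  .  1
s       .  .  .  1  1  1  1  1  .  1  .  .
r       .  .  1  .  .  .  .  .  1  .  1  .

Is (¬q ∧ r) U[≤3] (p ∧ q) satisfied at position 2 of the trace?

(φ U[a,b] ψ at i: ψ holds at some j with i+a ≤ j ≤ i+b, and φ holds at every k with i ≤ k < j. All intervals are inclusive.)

No

Need some j in [2,5] with (p ∧ q), and (¬q ∧ r) at every k in [2,j-1].
  j=2: (p ∧ q) false.
  j=3: (p ∧ q) false.
  j=4: (p ∧ q) holds, but (¬q ∧ r) fails at k=3 → not this j.
  j=5: (p ∧ q) false.
No j in the window works → until fails.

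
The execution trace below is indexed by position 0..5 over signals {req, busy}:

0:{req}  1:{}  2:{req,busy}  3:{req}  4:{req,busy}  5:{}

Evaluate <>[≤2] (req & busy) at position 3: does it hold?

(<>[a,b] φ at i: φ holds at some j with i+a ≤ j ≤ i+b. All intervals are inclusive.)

Check (req & busy) at each j in [3,5]:
  j=3: false
  j=4: true
  j=5: false
Found at j=4 → formula holds.

Holds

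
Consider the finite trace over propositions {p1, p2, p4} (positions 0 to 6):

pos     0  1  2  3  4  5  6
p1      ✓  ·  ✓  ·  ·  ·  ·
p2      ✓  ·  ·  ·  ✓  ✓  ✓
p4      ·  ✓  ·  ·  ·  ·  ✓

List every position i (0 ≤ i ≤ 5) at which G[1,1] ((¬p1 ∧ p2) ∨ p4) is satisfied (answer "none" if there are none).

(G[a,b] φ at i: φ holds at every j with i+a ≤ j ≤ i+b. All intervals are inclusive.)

0, 3, 4, 5

Evaluate at each i in [0,5]:
  i=0: ✓ (all of [1,1])
  i=1: ✗ (fails at j=2)
  i=2: ✗ (fails at j=3)
  i=3: ✓ (all of [4,4])
  i=4: ✓ (all of [5,5])
  i=5: ✓ (all of [6,6])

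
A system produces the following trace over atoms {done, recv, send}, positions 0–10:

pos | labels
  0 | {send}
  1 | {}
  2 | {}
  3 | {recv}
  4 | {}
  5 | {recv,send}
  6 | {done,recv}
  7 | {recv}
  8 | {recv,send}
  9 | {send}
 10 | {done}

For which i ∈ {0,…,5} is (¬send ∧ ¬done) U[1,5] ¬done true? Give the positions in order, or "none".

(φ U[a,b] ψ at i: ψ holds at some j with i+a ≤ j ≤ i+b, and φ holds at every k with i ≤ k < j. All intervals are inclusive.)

Evaluate at each i in [0,5]:
  i=0: ✗ (lhs fails at k=0 before rhs at j=1)
  i=1: ✓ (rhs at j=2; lhs holds on [1,1])
  i=2: ✓ (rhs at j=3; lhs holds on [2,2])
  i=3: ✓ (rhs at j=4; lhs holds on [3,3])
  i=4: ✓ (rhs at j=5; lhs holds on [4,4])
  i=5: ✗ (lhs fails at k=5 before rhs at j=7)

1, 2, 3, 4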